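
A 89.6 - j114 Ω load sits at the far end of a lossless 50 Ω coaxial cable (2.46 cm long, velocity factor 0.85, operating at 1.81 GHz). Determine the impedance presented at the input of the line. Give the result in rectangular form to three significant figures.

λ = v/f = 0.85·c / 1.81 GHz = 0.141 m
βl = 2π·l/λ = 2π × 0.175 = 62.9°
tan(βl) = tan(62.9°) = 1.95
Z_in = Z_0·(Z_L + jZ_0·tanβl)/(Z_0 + jZ_L·tanβl)
     = 50·(89.6 − j16.5)/(272 + j175)

Z_in ≈ 10.3 − j9.62 Ω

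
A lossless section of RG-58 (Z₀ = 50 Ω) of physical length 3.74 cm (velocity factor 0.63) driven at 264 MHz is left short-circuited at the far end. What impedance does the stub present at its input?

λ = v/f = 0.63·c / 264 MHz = 0.716 m
βl = 2π·l/λ = 2π × 0.0522 = 18.8°
tan(βl) = 0.341
For a short-circuited stub, Z_in = jZ_0·tan(βl)

Z_in ≈ +j17 Ω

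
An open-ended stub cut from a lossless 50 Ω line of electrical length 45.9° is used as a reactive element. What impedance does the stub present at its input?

Z_in ≈ −j48.5 Ω

tan(βl) = 1.03
For an open-ended stub, Z_in = −jZ_0·cot(βl) = −jZ_0/tan(βl)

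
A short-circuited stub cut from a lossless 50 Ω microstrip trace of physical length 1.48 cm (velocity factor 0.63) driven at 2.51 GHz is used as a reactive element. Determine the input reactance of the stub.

λ = v/f = 0.63·c / 2.51 GHz = 0.0753 m
βl = 2π·l/λ = 2π × 0.197 = 70.8°
tan(βl) = 2.86
For a short-circuited stub, Z_in = jZ_0·tan(βl)

X_in ≈ 143 Ω (inductive)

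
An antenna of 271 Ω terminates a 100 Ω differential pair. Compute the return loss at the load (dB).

Γ = (271 − 100)/(271 + 100) = 0.461
RL = −20·log₁₀|Γ| = −20·log₁₀(0.461)

RL ≈ 6.73 dB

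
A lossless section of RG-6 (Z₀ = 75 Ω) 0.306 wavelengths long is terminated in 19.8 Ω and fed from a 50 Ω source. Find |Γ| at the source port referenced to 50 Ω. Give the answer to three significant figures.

βl = 2π × 0.306 = 110°
tan(βl) = -2.72
Z_in = Z_0·(Z_L + jZ_0·tanβl)/(Z_0 + jZ_L·tanβl) = 110 − j125 Ω
Γ_s = (Z_in − Z_s)/(Z_in + Z_s) = (59.9 − j125)/(160 − j125), |Γ_s| = 0.684

|Γ| ≈ 0.684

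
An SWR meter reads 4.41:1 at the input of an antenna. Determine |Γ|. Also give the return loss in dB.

|Γ| ≈ 0.63; return loss ≈ 4.01 dB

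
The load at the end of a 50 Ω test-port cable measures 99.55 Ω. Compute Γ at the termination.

Γ = 0.331

Γ = (Z_L − Z_0)/(Z_L + Z_0) = (99.55 − 50)/(99.55 + 50) = 49.55/149.6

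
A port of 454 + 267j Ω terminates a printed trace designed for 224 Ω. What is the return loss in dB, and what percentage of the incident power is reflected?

Γ = (230 + j267)/(678 + j267), |Γ| = 0.484
RL = −20·log₁₀(0.484) = 6.31 dB
P_refl/P_inc = |Γ|² = 0.234

RL ≈ 6.31 dB; 23.4% of incident power reflected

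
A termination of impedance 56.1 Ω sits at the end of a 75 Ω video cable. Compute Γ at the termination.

Γ = -0.144

Γ = (Z_L − Z_0)/(Z_L + Z_0) = (56.1 − 75)/(56.1 + 75) = -18.9/131.1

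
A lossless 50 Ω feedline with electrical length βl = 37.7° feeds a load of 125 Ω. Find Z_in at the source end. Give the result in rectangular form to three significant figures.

tan(βl) = tan(37.7°) = 0.773
Z_in = Z_0·(Z_L + jZ_0·tanβl)/(Z_0 + jZ_L·tanβl)
     = 50·(125 + j38.6)/(50 + j96.6)

Z_in ≈ 42.2 − j42.9 Ω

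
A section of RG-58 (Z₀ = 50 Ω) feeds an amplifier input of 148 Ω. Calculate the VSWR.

For a purely resistive load, VSWR = R_L/Z_0 or Z_0/R_L (whichever > 1) = 148/50

VSWR ≈ 2.96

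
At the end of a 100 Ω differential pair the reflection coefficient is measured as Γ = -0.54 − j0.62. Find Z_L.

Z_L ≈ 11.8 − j45 Ω

Z_L = Z_0·(1 + Γ)/(1 − Γ) = 100·(0.46 − j0.62)/(1.54 + j0.62)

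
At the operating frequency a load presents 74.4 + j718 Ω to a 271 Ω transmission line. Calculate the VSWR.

Γ = (Z_L − Z_0)/(Z_L + Z_0) = (-196.6 + j718)/(345.4 + j718)
|Γ| = 744/797 = 0.934
VSWR = (1 + |Γ|)/(1 − |Γ|) = 1.93/0.0657

VSWR ≈ 29.5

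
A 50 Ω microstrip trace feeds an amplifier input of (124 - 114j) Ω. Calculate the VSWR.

Γ = (Z_L − Z_0)/(Z_L + Z_0) = (74 − j114)/(174 − j114)
|Γ| = 136/208 = 0.653
VSWR = (1 + |Γ|)/(1 − |Γ|) = 1.65/0.347

VSWR ≈ 4.77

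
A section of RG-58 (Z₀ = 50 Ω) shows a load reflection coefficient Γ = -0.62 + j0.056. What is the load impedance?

Z_L = Z_0·(1 + Γ)/(1 − Γ) = 50·(0.38 + j0.056)/(1.62 − j0.056)

Z_L ≈ 11.7 + j2.13 Ω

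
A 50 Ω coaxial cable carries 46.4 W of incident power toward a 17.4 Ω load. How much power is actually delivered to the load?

P_delivered ≈ 35.5 W

Γ = (17.4 − 50)/(17.4 + 50) = -0.484
|Γ|² = 0.234
P_refl = |Γ|²·P_inc = 10.9 W, P_del = (1 − |Γ|²)·P_inc = 35.5 W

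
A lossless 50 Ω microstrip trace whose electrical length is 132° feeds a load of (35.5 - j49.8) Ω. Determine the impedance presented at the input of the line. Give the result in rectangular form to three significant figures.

Z_in ≈ 125 + j61.9 Ω

tan(βl) = tan(132°) = -1.11
Z_in = Z_0·(Z_L + jZ_0·tanβl)/(Z_0 + jZ_L·tanβl)
     = 50·(35.5 − j105)/(-5.31 − j39.4)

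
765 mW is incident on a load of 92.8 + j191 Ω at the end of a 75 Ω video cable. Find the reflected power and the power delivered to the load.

|Γ| = |(17.8 + j191)/(167.8 + j191)| = 0.755
|Γ|² = 0.569
P_refl = |Γ|²·P_inc = 436 mW, P_del = (1 − |Γ|²)·P_inc = 329 mW

P_reflected ≈ 436 mW; P_delivered ≈ 329 mW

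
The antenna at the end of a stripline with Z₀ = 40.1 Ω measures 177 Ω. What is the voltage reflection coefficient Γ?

Γ = (Z_L − Z_0)/(Z_L + Z_0) = (177 − 40.1)/(177 + 40.1) = 136.9/217.1

Γ = 0.631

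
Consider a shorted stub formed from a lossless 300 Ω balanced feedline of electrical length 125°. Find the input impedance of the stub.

tan(βl) = -1.43
For a shorted stub, Z_in = jZ_0·tan(βl)

Z_in ≈ −j428 Ω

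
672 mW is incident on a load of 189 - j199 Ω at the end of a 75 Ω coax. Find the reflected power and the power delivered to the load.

|Γ| = |(114 − j199)/(264 − j199)| = 0.694
|Γ|² = 0.481
P_refl = |Γ|²·P_inc = 323 mW, P_del = (1 − |Γ|²)·P_inc = 349 mW

P_reflected ≈ 323 mW; P_delivered ≈ 349 mW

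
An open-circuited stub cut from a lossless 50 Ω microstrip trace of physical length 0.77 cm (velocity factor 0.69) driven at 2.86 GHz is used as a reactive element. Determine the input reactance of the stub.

λ = v/f = 0.69·c / 2.86 GHz = 0.0724 m
βl = 2π·l/λ = 2π × 0.106 = 38.3°
tan(βl) = 0.79
For an open-circuited stub, Z_in = −jZ_0·cot(βl) = −jZ_0/tan(βl)

X_in ≈ -63.3 Ω (capacitive)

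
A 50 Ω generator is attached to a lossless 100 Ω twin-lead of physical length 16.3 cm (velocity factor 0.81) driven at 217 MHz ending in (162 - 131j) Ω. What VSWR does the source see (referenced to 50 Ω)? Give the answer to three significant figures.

VSWR ≈ 2.07

λ = v/f = 0.81·c / 217 MHz = 1.12 m
βl = 2π·l/λ = 2π × 0.146 = 52.4°
tan(βl) = 1.3
Z_in = Z_0·(Z_L + jZ_0·tanβl)/(Z_0 + jZ_L·tanβl) = 37.1 − j29.3 Ω
Γ_s = (Z_in − Z_s)/(Z_in + Z_s) = (-12.9 − j29.3)/(87.1 − j29.3), |Γ_s| = 0.348
VSWR = (1 + |Γ_s|)/(1 − |Γ_s|)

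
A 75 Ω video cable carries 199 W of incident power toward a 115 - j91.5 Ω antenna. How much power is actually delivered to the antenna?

|Γ| = |(40 − j91.5)/(190 − j91.5)| = 0.474
|Γ|² = 0.224
P_refl = |Γ|²·P_inc = 44.6 W, P_del = (1 − |Γ|²)·P_inc = 154 W

P_delivered ≈ 154 W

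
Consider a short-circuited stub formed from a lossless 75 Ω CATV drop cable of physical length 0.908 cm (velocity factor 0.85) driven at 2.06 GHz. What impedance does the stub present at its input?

Z_in ≈ +j37.2 Ω

λ = v/f = 0.85·c / 2.06 GHz = 0.124 m
βl = 2π·l/λ = 2π × 0.0734 = 26.4°
tan(βl) = 0.497
For a short-circuited stub, Z_in = jZ_0·tan(βl)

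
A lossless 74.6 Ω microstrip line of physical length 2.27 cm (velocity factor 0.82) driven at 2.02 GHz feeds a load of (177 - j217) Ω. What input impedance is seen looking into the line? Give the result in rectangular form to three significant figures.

λ = v/f = 0.82·c / 2.02 GHz = 0.122 m
βl = 2π·l/λ = 2π × 0.186 = 67.1°
tan(βl) = tan(67.1°) = 2.37
Z_in = Z_0·(Z_L + jZ_0·tanβl)/(Z_0 + jZ_L·tanβl)
     = 74.6·(177 − j40.4)/(588 + j419)

Z_in ≈ 12.5 − j14 Ω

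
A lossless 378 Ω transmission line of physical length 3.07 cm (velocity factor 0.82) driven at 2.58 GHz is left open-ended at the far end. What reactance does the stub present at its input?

λ = v/f = 0.82·c / 2.58 GHz = 0.0953 m
βl = 2π·l/λ = 2π × 0.322 = 116°
tan(βl) = -2.06
For an open-ended stub, Z_in = −jZ_0·cot(βl) = −jZ_0/tan(βl)

X_in ≈ 184 Ω (inductive)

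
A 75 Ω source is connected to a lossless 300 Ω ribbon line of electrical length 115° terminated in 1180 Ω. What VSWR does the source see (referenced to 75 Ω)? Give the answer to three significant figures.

VSWR ≈ 4.23

tan(βl) = -2.14
Z_in = Z_0·(Z_L + jZ_0·tanβl)/(Z_0 + jZ_L·tanβl) = 91.6 + j129 Ω
Γ_s = (Z_in − Z_s)/(Z_in + Z_s) = (16.6 + j129)/(167 + j129), |Γ_s| = 0.617
VSWR = (1 + |Γ_s|)/(1 − |Γ_s|)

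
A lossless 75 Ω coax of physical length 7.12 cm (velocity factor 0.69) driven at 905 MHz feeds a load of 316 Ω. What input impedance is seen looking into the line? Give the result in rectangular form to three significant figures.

Z_in ≈ 20.5 + j28.4 Ω

λ = v/f = 0.69·c / 905 MHz = 0.229 m
βl = 2π·l/λ = 2π × 0.311 = 112°
tan(βl) = tan(112°) = -2.47
Z_in = Z_0·(Z_L + jZ_0·tanβl)/(Z_0 + jZ_L·tanβl)
     = 75·(316 − j185)/(75 − j780)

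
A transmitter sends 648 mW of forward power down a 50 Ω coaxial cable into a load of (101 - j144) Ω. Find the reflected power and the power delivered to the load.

|Γ| = |(51 − j144)/(151 − j144)| = 0.732
|Γ|² = 0.536
P_refl = |Γ|²·P_inc = 347 mW, P_del = (1 − |Γ|²)·P_inc = 301 mW

P_reflected ≈ 347 mW; P_delivered ≈ 301 mW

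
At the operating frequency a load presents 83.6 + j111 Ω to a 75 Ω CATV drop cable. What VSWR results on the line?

Γ = (Z_L − Z_0)/(Z_L + Z_0) = (8.6 + j111)/(158.6 + j111)
|Γ| = 111/194 = 0.575
VSWR = (1 + |Γ|)/(1 − |Γ|) = 1.58/0.425

VSWR ≈ 3.71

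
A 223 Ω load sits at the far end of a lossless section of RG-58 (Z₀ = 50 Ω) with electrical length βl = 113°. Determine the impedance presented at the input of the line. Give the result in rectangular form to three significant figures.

Z_in ≈ 13.1 + j20 Ω

tan(βl) = tan(113°) = -2.36
Z_in = Z_0·(Z_L + jZ_0·tanβl)/(Z_0 + jZ_L·tanβl)
     = 50·(223 − j118)/(50 − j525)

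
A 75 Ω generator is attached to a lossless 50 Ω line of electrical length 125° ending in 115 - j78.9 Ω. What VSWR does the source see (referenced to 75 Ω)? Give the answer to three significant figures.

tan(βl) = -1.43
Z_in = Z_0·(Z_L + jZ_0·tanβl)/(Z_0 + jZ_L·tanβl) = 28.3 + j45.8 Ω
Γ_s = (Z_in − Z_s)/(Z_in + Z_s) = (-46.7 + j45.8)/(103 + j45.8), |Γ_s| = 0.579
VSWR = (1 + |Γ_s|)/(1 − |Γ_s|)

VSWR ≈ 3.75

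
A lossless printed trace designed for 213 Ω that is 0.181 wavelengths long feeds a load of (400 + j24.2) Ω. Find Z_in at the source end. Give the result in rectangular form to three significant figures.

Z_in ≈ 133 − j73.8 Ω

βl = 2π × 0.181 = 65.2°
tan(βl) = tan(65.2°) = 2.16
Z_in = Z_0·(Z_L + jZ_0·tanβl)/(Z_0 + jZ_L·tanβl)
     = 213·(400 + j484)/(161 + j864)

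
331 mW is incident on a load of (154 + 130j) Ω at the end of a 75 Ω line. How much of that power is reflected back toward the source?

P_reflected ≈ 110 mW

|Γ| = |(79 + j130)/(229 + j130)| = 0.578
|Γ|² = 0.334
P_refl = |Γ|²·P_inc = 110 mW, P_del = (1 − |Γ|²)·P_inc = 221 mW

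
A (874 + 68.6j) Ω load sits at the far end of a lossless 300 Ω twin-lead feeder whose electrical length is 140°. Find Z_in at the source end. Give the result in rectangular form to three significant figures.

Z_in ≈ 201 + j259 Ω

tan(βl) = tan(140°) = -0.839
Z_in = Z_0·(Z_L + jZ_0·tanβl)/(Z_0 + jZ_L·tanβl)
     = 300·(874 − j183)/(358 − j733)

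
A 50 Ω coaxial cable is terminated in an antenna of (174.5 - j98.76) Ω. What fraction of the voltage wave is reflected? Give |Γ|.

Γ = (Z_L − Z_0)/(Z_L + Z_0) = (124.5 − j98.76)/(224.5 − j98.76)
|Γ| = 159/245

|Γ| ≈ 0.648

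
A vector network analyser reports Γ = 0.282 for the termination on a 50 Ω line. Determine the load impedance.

Z_L ≈ 89.3 Ω

Z_L = Z_0·(1 + Γ)/(1 − Γ) = 50·(1.28)/(0.718)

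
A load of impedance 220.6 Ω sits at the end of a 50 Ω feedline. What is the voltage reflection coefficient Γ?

Γ = 0.63

Γ = (Z_L − Z_0)/(Z_L + Z_0) = (220.6 − 50)/(220.6 + 50) = 170.6/270.6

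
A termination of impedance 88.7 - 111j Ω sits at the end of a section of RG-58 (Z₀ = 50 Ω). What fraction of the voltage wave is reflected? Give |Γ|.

Γ = (Z_L − Z_0)/(Z_L + Z_0) = (38.7 − j111)/(138.7 − j111)
|Γ| = 118/178

|Γ| ≈ 0.662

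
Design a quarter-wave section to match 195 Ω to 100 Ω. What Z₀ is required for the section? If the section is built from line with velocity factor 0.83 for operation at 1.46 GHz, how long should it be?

Z_qwt ≈ 140 Ω; length ≈ 4.26 cm

Z_qwt = √(Z_0·R_L) = √(100 × 195) = √19500
λ = 0.83·c/f = 0.171 m, so l = λ/4 = 0.0426 m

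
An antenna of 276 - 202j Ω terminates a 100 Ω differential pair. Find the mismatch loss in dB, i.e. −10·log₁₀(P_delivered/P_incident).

mismatch loss ≈ 2.18 dB

Γ = (176 − j202)/(376 − j202), |Γ| = 0.628
|Γ|² = 0.394, so P_del/P_inc = 1 − |Γ|² = 0.606
ML = −10·log₁₀(1 − |Γ|²)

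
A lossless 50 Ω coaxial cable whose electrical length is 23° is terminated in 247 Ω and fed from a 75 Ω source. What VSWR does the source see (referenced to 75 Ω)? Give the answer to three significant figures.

tan(βl) = 0.424
Z_in = Z_0·(Z_L + jZ_0·tanβl)/(Z_0 + jZ_L·tanβl) = 54 − j92 Ω
Γ_s = (Z_in − Z_s)/(Z_in + Z_s) = (-21 − j92)/(129 − j92), |Γ_s| = 0.596
VSWR = (1 + |Γ_s|)/(1 − |Γ_s|)

VSWR ≈ 3.95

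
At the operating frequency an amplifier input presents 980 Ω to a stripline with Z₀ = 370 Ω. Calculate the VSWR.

VSWR ≈ 2.65

Γ = (980 − 370)/(980 + 370) = 0.452
VSWR = (1 + 0.452)/(1 − 0.452)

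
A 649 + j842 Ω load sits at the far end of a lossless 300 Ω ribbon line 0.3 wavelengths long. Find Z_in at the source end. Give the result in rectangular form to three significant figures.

Z_in ≈ 49.5 + j25.8 Ω

βl = 2π × 0.3 = 108°
tan(βl) = tan(108°) = -3.08
Z_in = Z_0·(Z_L + jZ_0·tanβl)/(Z_0 + jZ_L·tanβl)
     = 300·(649 − j81.3)/(2890 − j2000)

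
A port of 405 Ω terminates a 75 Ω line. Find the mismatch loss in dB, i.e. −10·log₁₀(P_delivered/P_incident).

mismatch loss ≈ 2.78 dB

Γ = (405 − 75)/(405 + 75) = 0.688
|Γ|² = 0.473, so P_del/P_inc = 1 − |Γ|² = 0.527
ML = −10·log₁₀(1 − |Γ|²)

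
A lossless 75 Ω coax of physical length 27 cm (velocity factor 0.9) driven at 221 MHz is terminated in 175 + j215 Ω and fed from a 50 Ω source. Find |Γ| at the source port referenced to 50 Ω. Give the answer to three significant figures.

|Γ| ≈ 0.658

λ = v/f = 0.9·c / 221 MHz = 1.22 m
βl = 2π·l/λ = 2π × 0.221 = 79.6°
tan(βl) = 5.43
Z_in = Z_0·(Z_L + jZ_0·tanβl)/(Z_0 + jZ_L·tanβl) = 14.3 − j30.3 Ω
Γ_s = (Z_in − Z_s)/(Z_in + Z_s) = (-35.7 − j30.3)/(64.3 − j30.3), |Γ_s| = 0.658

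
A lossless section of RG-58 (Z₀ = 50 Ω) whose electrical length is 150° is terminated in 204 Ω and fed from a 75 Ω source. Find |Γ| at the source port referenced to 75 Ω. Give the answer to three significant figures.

tan(βl) = -0.577
Z_in = Z_0·(Z_L + jZ_0·tanβl)/(Z_0 + jZ_L·tanβl) = 41.5 + j69 Ω
Γ_s = (Z_in − Z_s)/(Z_in + Z_s) = (-33.5 + j69)/(117 + j69), |Γ_s| = 0.566

|Γ| ≈ 0.566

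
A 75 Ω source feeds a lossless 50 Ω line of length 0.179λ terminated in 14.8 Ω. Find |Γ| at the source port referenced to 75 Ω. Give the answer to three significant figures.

βl = 2π × 0.179 = 64.4°
tan(βl) = 2.09
Z_in = Z_0·(Z_L + jZ_0·tanβl)/(Z_0 + jZ_L·tanβl) = 57.5 + j69 Ω
Γ_s = (Z_in − Z_s)/(Z_in + Z_s) = (-17.5 + j69)/(132 + j69), |Γ_s| = 0.476

|Γ| ≈ 0.476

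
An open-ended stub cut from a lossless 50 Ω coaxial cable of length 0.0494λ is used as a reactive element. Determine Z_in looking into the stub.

βl = 2π × 0.0494 = 17.8°
tan(βl) = 0.321
For an open-ended stub, Z_in = −jZ_0·cot(βl) = −jZ_0/tan(βl)

Z_in ≈ −j156 Ω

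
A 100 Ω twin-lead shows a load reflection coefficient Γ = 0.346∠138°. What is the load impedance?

Z_L = Z_0·(1 + Γ)/(1 − Γ) = 100·(0.743 + j0.232)/(1.26 − j0.232)

Z_L ≈ 53.9 + j28.3 Ω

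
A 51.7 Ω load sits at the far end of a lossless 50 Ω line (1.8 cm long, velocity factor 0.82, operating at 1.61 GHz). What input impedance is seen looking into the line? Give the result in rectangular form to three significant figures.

λ = v/f = 0.82·c / 1.61 GHz = 0.153 m
βl = 2π·l/λ = 2π × 0.118 = 42.4°
tan(βl) = tan(42.4°) = 0.913
Z_in = Z_0·(Z_L + jZ_0·tanβl)/(Z_0 + jZ_L·tanβl)
     = 50·(51.7 + j45.7)/(50 + j47.2)

Z_in ≈ 50.1 − j1.67 Ω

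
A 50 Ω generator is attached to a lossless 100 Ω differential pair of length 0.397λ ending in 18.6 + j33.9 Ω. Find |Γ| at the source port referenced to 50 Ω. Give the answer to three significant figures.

βl = 2π × 0.397 = 143°
tan(βl) = -0.756
Z_in = Z_0·(Z_L + jZ_0·tanβl)/(Z_0 + jZ_L·tanβl) = 18.3 − j31.1 Ω
Γ_s = (Z_in − Z_s)/(Z_in + Z_s) = (-31.7 − j31.1)/(68.3 − j31.1), |Γ_s| = 0.592

|Γ| ≈ 0.592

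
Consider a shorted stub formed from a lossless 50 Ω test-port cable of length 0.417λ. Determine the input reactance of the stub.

βl = 2π × 0.417 = 150°
tan(βl) = -0.575
For a shorted stub, Z_in = jZ_0·tan(βl)

X_in ≈ -28.7 Ω (capacitive)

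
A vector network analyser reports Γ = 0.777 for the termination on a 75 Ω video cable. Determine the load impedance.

Z_L = Z_0·(1 + Γ)/(1 − Γ) = 75·(1.78)/(0.223)

Z_L ≈ 598 Ω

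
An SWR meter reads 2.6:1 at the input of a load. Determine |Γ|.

|Γ| = (S − 1)/(S + 1) = (2.6 − 1)/(2.6 + 1) = 1.6/3.6

|Γ| ≈ 0.444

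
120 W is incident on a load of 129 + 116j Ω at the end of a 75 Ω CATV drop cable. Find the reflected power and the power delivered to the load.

P_reflected ≈ 35.7 W; P_delivered ≈ 84.3 W

|Γ| = |(54 + j116)/(204 + j116)| = 0.545
|Γ|² = 0.297
P_refl = |Γ|²·P_inc = 35.7 W, P_del = (1 − |Γ|²)·P_inc = 84.3 W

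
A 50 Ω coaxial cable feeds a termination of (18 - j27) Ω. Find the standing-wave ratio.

Γ = (Z_L − Z_0)/(Z_L + Z_0) = (-32 − j27)/(68 − j27)
|Γ| = 41.9/73.2 = 0.572
VSWR = (1 + |Γ|)/(1 − |Γ|) = 1.57/0.428

VSWR ≈ 3.68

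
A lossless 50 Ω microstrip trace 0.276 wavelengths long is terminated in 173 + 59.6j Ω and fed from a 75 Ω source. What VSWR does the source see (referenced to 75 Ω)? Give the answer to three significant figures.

VSWR ≈ 5.84

βl = 2π × 0.276 = 99.4°
tan(βl) = -6.07
Z_in = Z_0·(Z_L + jZ_0·tanβl)/(Z_0 + jZ_L·tanβl) = 12.9 + j3.2 Ω
Γ_s = (Z_in − Z_s)/(Z_in + Z_s) = (-62.1 + j3.2)/(87.9 + j3.2), |Γ_s| = 0.708
VSWR = (1 + |Γ_s|)/(1 − |Γ_s|)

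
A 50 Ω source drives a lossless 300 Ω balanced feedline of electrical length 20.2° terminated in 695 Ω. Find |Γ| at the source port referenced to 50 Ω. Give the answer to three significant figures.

tan(βl) = 0.368
Z_in = Z_0·(Z_L + jZ_0·tanβl)/(Z_0 + jZ_L·tanβl) = 457 − j279 Ω
Γ_s = (Z_in − Z_s)/(Z_in + Z_s) = (407 − j279)/(507 − j279), |Γ_s| = 0.853

|Γ| ≈ 0.853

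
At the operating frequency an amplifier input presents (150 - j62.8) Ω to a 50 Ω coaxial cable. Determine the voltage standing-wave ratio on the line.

VSWR ≈ 3.58

Γ = (Z_L − Z_0)/(Z_L + Z_0) = (100 − j62.8)/(200 − j62.8)
|Γ| = 118/210 = 0.563
VSWR = (1 + |Γ|)/(1 − |Γ|) = 1.56/0.437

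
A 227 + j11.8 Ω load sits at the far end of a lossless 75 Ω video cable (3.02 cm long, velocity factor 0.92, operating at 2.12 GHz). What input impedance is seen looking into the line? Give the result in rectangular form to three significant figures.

Z_in ≈ 25.1 − j8.89 Ω

λ = v/f = 0.92·c / 2.12 GHz = 0.13 m
βl = 2π·l/λ = 2π × 0.232 = 83.5°
tan(βl) = tan(83.5°) = 8.79
Z_in = Z_0·(Z_L + jZ_0·tanβl)/(Z_0 + jZ_L·tanβl)
     = 75·(227 + j671)/(-28.7 + j2000)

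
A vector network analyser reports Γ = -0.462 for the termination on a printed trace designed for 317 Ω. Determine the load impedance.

Z_L ≈ 117 Ω

Z_L = Z_0·(1 + Γ)/(1 − Γ) = 317·(0.538)/(1.46)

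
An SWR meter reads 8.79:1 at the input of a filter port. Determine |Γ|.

|Γ| ≈ 0.796

|Γ| = (S − 1)/(S + 1) = (8.79 − 1)/(8.79 + 1) = 7.79/9.79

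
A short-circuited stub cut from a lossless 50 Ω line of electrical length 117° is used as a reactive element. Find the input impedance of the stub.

tan(βl) = -1.96
For a short-circuited stub, Z_in = jZ_0·tan(βl)

Z_in ≈ −j98.1 Ω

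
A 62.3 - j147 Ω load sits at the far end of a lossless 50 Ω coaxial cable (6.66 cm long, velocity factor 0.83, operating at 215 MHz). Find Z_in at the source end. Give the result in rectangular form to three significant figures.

Z_in ≈ 15.2 − j64.1 Ω

λ = v/f = 0.83·c / 215 MHz = 1.16 m
βl = 2π·l/λ = 2π × 0.0575 = 20.7°
tan(βl) = tan(20.7°) = 0.378
Z_in = Z_0·(Z_L + jZ_0·tanβl)/(Z_0 + jZ_L·tanβl)
     = 50·(62.3 − j128)/(106 + j23.5)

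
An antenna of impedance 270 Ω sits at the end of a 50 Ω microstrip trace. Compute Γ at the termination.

Γ = 0.688

Γ = (Z_L − Z_0)/(Z_L + Z_0) = (270 − 50)/(270 + 50) = 220/320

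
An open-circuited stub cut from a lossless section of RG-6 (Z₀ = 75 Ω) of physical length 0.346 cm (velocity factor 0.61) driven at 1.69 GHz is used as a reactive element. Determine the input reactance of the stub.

λ = v/f = 0.61·c / 1.69 GHz = 0.108 m
βl = 2π·l/λ = 2π × 0.032 = 11.5°
tan(βl) = 0.204
For an open-circuited stub, Z_in = −jZ_0·cot(βl) = −jZ_0/tan(βl)

X_in ≈ -369 Ω (capacitive)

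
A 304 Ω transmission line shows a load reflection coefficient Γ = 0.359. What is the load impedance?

Z_L ≈ 645 Ω

Z_L = Z_0·(1 + Γ)/(1 − Γ) = 304·(1.36)/(0.641)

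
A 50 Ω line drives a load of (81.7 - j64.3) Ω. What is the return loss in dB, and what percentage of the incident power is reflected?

Γ = (31.7 − j64.3)/(131.7 − j64.3), |Γ| = 0.489
RL = −20·log₁₀(0.489) = 6.21 dB
P_refl/P_inc = |Γ|² = 0.239

RL ≈ 6.21 dB; 23.9% of incident power reflected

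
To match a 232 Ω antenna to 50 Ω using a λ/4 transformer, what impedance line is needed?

Z_qwt ≈ 108 Ω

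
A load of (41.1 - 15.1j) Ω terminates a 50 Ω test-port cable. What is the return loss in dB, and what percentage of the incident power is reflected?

Γ = (-8.9 − j15.1)/(91.1 − j15.1), |Γ| = 0.19
RL = −20·log₁₀(0.19) = 14.4 dB
P_refl/P_inc = |Γ|² = 0.036

RL ≈ 14.4 dB; 3.6% of incident power reflected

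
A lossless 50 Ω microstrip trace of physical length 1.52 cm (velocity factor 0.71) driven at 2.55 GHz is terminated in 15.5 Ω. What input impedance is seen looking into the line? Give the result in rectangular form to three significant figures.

Z_in ≈ 61.6 + j67.8 Ω

λ = v/f = 0.71·c / 2.55 GHz = 0.0835 m
βl = 2π·l/λ = 2π × 0.182 = 65.5°
tan(βl) = tan(65.5°) = 2.2
Z_in = Z_0·(Z_L + jZ_0·tanβl)/(Z_0 + jZ_L·tanβl)
     = 50·(15.5 + j110)/(50 + j34)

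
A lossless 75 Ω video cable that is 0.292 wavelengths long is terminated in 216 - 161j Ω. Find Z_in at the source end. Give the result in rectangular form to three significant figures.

βl = 2π × 0.292 = 105°
tan(βl) = tan(105°) = -3.7
Z_in = Z_0·(Z_L + jZ_0·tanβl)/(Z_0 + jZ_L·tanβl)
     = 75·(216 − j439)/(-521 − j799)

Z_in ≈ 19.6 + j33 Ω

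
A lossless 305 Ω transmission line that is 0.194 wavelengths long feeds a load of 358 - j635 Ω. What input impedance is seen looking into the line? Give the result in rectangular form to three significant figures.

Z_in ≈ 55.1 + j2.95 Ω

βl = 2π × 0.194 = 69.8°
tan(βl) = tan(69.8°) = 2.72
Z_in = Z_0·(Z_L + jZ_0·tanβl)/(Z_0 + jZ_L·tanβl)
     = 305·(358 + j196)/(2030 + j975)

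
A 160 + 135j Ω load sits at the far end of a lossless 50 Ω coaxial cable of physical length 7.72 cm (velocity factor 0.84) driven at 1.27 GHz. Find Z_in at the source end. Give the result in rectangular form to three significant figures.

Z_in ≈ 15.3 + j41.1 Ω

λ = v/f = 0.84·c / 1.27 GHz = 0.198 m
βl = 2π·l/λ = 2π × 0.389 = 140°
tan(βl) = tan(140°) = -0.837
Z_in = Z_0·(Z_L + jZ_0·tanβl)/(Z_0 + jZ_L·tanβl)
     = 50·(160 + j93.1)/(163 − j134)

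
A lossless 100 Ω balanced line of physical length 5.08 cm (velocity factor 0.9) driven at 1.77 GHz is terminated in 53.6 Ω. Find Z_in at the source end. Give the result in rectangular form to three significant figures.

λ = v/f = 0.9·c / 1.77 GHz = 0.153 m
βl = 2π·l/λ = 2π × 0.333 = 120°
tan(βl) = tan(120°) = -1.74
Z_in = Z_0·(Z_L + jZ_0·tanβl)/(Z_0 + jZ_L·tanβl)
     = 100·(53.6 − j174)/(100 − j93.3)

Z_in ≈ 115 − j66.3 Ω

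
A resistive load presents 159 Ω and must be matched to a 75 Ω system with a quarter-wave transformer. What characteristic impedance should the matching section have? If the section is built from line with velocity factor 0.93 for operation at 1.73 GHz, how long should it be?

Z_qwt ≈ 109 Ω; length ≈ 4.03 cm

Z_qwt = √(Z_0·R_L) = √(75 × 159) = √11920
λ = 0.93·c/f = 0.161 m, so l = λ/4 = 0.0403 m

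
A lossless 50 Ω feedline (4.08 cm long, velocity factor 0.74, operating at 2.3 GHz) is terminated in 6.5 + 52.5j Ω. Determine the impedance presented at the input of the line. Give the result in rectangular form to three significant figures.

Z_in ≈ 3.43 + j16.9 Ω

λ = v/f = 0.74·c / 2.3 GHz = 0.0965 m
βl = 2π·l/λ = 2π × 0.423 = 152°
tan(βl) = tan(152°) = -0.528
Z_in = Z_0·(Z_L + jZ_0·tanβl)/(Z_0 + jZ_L·tanβl)
     = 50·(6.5 + j26.1)/(77.7 − j3.43)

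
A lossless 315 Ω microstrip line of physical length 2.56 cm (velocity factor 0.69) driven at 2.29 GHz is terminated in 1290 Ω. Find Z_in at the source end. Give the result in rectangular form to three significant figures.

Z_in ≈ 80.2 + j62.6 Ω

λ = v/f = 0.69·c / 2.29 GHz = 0.0904 m
βl = 2π·l/λ = 2π × 0.283 = 102°
tan(βl) = tan(102°) = -4.72
Z_in = Z_0·(Z_L + jZ_0·tanβl)/(Z_0 + jZ_L·tanβl)
     = 315·(1290 − j1490)/(315 − j6090)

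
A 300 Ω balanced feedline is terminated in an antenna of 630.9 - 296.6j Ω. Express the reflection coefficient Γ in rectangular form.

Γ ≈ 0.415 − j0.186

Γ = (Z_L − Z_0)/(Z_L + Z_0) = (330.9 − j296.6)/(930.9 − j296.6)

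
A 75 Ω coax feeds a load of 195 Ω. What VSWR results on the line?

VSWR ≈ 2.6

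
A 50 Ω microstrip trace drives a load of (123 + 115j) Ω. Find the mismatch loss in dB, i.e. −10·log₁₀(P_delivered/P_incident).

Γ = (73 + j115)/(173 + j115), |Γ| = 0.656
|Γ|² = 0.43, so P_del/P_inc = 1 − |Γ|² = 0.57
ML = −10·log₁₀(1 − |Γ|²)

mismatch loss ≈ 2.44 dB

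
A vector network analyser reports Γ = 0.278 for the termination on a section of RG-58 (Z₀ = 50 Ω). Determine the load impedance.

Z_L = Z_0·(1 + Γ)/(1 − Γ) = 50·(1.28)/(0.722)

Z_L ≈ 88.5 Ω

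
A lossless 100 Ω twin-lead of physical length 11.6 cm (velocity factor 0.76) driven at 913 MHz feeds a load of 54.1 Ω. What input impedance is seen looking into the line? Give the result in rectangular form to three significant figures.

λ = v/f = 0.76·c / 913 MHz = 0.25 m
βl = 2π·l/λ = 2π × 0.465 = 167°
tan(βl) = tan(167°) = -0.227
Z_in = Z_0·(Z_L + jZ_0·tanβl)/(Z_0 + jZ_L·tanβl)
     = 100·(54.1 − j22.7)/(100 − j12.3)

Z_in ≈ 56 − j15.8 Ω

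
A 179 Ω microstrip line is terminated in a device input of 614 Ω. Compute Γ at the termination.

Γ = 0.549

Γ = (Z_L − Z_0)/(Z_L + Z_0) = (614 − 179)/(614 + 179) = 435/793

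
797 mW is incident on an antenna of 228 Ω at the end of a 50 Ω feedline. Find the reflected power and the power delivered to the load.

Γ = (228 − 50)/(228 + 50) = 0.64
|Γ|² = 0.41
P_refl = |Γ|²·P_inc = 327 mW, P_del = (1 − |Γ|²)·P_inc = 470 mW

P_reflected ≈ 327 mW; P_delivered ≈ 470 mW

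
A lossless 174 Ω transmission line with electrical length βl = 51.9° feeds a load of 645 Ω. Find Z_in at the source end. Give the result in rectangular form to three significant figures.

tan(βl) = tan(51.9°) = 1.28
Z_in = Z_0·(Z_L + jZ_0·tanβl)/(Z_0 + jZ_L·tanβl)
     = 174·(645 + j222)/(174 + j823)

Z_in ≈ 72.6 − j121 Ω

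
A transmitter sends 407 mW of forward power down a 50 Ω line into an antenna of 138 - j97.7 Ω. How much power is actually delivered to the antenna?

P_delivered ≈ 250 mW

|Γ| = |(88 − j97.7)/(188 − j97.7)| = 0.621
|Γ|² = 0.385
P_refl = |Γ|²·P_inc = 157 mW, P_del = (1 − |Γ|²)·P_inc = 250 mW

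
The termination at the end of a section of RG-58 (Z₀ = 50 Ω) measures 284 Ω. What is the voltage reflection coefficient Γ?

Γ = 0.701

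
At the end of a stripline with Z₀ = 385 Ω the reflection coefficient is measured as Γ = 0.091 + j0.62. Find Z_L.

Z_L ≈ 193 + j394 Ω

Z_L = Z_0·(1 + Γ)/(1 − Γ) = 385·(1.09 + j0.62)/(0.909 − j0.62)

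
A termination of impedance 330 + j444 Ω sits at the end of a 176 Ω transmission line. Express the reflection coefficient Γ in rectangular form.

Γ = (Z_L − Z_0)/(Z_L + Z_0) = (154 + j444)/(506 + j444)

Γ ≈ 0.607 + j0.345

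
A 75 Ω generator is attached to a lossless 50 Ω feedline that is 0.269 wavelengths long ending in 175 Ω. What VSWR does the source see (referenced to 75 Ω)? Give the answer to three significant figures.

βl = 2π × 0.269 = 96.8°
tan(βl) = -8.34
Z_in = Z_0·(Z_L + jZ_0·tanβl)/(Z_0 + jZ_L·tanβl) = 14.5 + j5.5 Ω
Γ_s = (Z_in − Z_s)/(Z_in + Z_s) = (-60.5 + j5.5)/(89.5 + j5.5), |Γ_s| = 0.678
VSWR = (1 + |Γ_s|)/(1 − |Γ_s|)

VSWR ≈ 5.21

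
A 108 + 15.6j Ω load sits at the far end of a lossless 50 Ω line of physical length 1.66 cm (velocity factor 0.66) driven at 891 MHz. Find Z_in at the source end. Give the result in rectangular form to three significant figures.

λ = v/f = 0.66·c / 891 MHz = 0.222 m
βl = 2π·l/λ = 2π × 0.0747 = 26.9°
tan(βl) = tan(26.9°) = 0.507
Z_in = Z_0·(Z_L + jZ_0·tanβl)/(Z_0 + jZ_L·tanβl)
     = 50·(108 + j41)/(42.1 + j54.8)

Z_in ≈ 71.1 − j43.9 Ω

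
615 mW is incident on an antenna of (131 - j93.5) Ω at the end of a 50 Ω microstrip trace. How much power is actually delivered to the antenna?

P_delivered ≈ 388 mW

|Γ| = |(81 − j93.5)/(181 − j93.5)| = 0.607
|Γ|² = 0.369
P_refl = |Γ|²·P_inc = 227 mW, P_del = (1 − |Γ|²)·P_inc = 388 mW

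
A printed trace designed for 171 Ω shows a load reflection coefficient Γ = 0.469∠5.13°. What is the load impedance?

Z_L = Z_0·(1 + Γ)/(1 − Γ) = 171·(1.47 + j0.0419)/(0.533 − j0.0419)

Z_L ≈ 467 + j50.2 Ω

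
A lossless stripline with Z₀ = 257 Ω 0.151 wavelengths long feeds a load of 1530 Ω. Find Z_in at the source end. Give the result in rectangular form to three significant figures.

Z_in ≈ 64.4 − j177 Ω

βl = 2π × 0.151 = 54.4°
tan(βl) = tan(54.4°) = 1.39
Z_in = Z_0·(Z_L + jZ_0·tanβl)/(Z_0 + jZ_L·tanβl)
     = 257·(1530 + j358)/(257 + j2130)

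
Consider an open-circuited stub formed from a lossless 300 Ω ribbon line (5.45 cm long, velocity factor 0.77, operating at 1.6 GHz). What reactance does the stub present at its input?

X_in ≈ 310 Ω (inductive)

λ = v/f = 0.77·c / 1.6 GHz = 0.144 m
βl = 2π·l/λ = 2π × 0.377 = 136°
tan(βl) = -0.969
For an open-circuited stub, Z_in = −jZ_0·cot(βl) = −jZ_0/tan(βl)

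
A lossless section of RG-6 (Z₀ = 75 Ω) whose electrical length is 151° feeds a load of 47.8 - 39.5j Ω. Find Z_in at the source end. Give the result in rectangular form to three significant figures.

tan(βl) = tan(151°) = -0.554
Z_in = Z_0·(Z_L + jZ_0·tanβl)/(Z_0 + jZ_L·tanβl)
     = 75·(47.8 − j81.1)/(53.1 − j26.5)

Z_in ≈ 99.8 − j64.7 Ω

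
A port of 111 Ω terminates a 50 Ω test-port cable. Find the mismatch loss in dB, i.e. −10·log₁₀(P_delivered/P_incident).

Γ = (111 − 50)/(111 + 50) = 0.379
|Γ|² = 0.144, so P_del/P_inc = 1 − |Γ|² = 0.856
ML = −10·log₁₀(1 − |Γ|²)

mismatch loss ≈ 0.673 dB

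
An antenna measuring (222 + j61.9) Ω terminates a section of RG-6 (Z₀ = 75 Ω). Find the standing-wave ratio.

VSWR ≈ 3.22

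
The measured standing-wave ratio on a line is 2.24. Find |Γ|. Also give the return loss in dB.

|Γ| = (S − 1)/(S + 1) = (2.24 − 1)/(2.24 + 1) = 1.24/3.24
RL = −20·log₁₀|Γ| = −20·log₁₀(0.383)

|Γ| ≈ 0.383; return loss ≈ 8.34 dB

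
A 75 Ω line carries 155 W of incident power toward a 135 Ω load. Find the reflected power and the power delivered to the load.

P_reflected ≈ 12.7 W; P_delivered ≈ 142 W

Γ = (135 − 75)/(135 + 75) = 0.286
|Γ|² = 0.0816
P_refl = |Γ|²·P_inc = 12.7 W, P_del = (1 − |Γ|²)·P_inc = 142 W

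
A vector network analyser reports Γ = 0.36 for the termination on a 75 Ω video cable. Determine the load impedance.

Z_L ≈ 159 Ω

Z_L = Z_0·(1 + Γ)/(1 − Γ) = 75·(1.36)/(0.64)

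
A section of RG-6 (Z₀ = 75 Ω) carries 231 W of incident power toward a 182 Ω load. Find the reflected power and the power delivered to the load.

P_reflected ≈ 40 W; P_delivered ≈ 191 W

Γ = (182 − 75)/(182 + 75) = 0.416
|Γ|² = 0.173
P_refl = |Γ|²·P_inc = 40 W, P_del = (1 − |Γ|²)·P_inc = 191 W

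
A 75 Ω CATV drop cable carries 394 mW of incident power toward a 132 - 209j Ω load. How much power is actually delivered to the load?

P_delivered ≈ 180 mW

|Γ| = |(57 − j209)/(207 − j209)| = 0.736
|Γ|² = 0.542
P_refl = |Γ|²·P_inc = 214 mW, P_del = (1 − |Γ|²)·P_inc = 180 mW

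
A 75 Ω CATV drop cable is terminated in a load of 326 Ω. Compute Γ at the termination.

Γ = 0.626

Γ = (Z_L − Z_0)/(Z_L + Z_0) = (326 − 75)/(326 + 75) = 251/401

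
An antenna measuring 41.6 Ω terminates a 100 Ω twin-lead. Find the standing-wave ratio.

VSWR ≈ 2.4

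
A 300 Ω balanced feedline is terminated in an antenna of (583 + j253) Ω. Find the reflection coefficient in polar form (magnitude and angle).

Γ ≈ 0.413 ∠ 25.8°

Γ = (Z_L − Z_0)/(Z_L + Z_0) = (283 + j253)/(883 + j253)
|Γ| = 380/919 = 0.413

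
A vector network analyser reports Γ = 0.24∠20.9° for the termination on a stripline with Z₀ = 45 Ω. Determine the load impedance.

Z_L ≈ 69.6 + j12.6 Ω

Z_L = Z_0·(1 + Γ)/(1 − Γ) = 45·(1.22 + j0.0856)/(0.776 − j0.0856)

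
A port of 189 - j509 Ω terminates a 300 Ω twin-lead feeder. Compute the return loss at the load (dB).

Γ = (-111 − j509)/(489 − j509), |Γ| = 0.738
RL = −20·log₁₀|Γ| = −20·log₁₀(0.738)

RL ≈ 2.64 dB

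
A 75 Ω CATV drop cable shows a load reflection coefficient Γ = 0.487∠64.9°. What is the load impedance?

Z_L = Z_0·(1 + Γ)/(1 − Γ) = 75·(1.21 + j0.441)/(0.793 − j0.441)

Z_L ≈ 69.4 + j80.3 Ω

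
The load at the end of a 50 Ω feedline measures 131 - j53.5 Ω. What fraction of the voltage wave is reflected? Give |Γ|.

|Γ| ≈ 0.514

Γ = (Z_L − Z_0)/(Z_L + Z_0) = (81 − j53.5)/(181 − j53.5)
|Γ| = 97.1/189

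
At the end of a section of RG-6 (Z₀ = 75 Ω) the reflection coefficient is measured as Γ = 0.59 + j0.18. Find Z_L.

Z_L = Z_0·(1 + Γ)/(1 − Γ) = 75·(1.59 + j0.18)/(0.41 − j0.18)

Z_L ≈ 232 + j135 Ω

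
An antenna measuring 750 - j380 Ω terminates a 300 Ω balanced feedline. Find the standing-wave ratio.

Γ = (Z_L − Z_0)/(Z_L + Z_0) = (450 − j380)/(1050 − j380)
|Γ| = 589/1120 = 0.527
VSWR = (1 + |Γ|)/(1 − |Γ|) = 1.53/0.473

VSWR ≈ 3.23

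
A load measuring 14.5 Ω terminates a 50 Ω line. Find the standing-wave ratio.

Γ = (14.5 − 50)/(14.5 + 50) = -0.55
VSWR = (1 + 0.55)/(1 − 0.55)

VSWR ≈ 3.45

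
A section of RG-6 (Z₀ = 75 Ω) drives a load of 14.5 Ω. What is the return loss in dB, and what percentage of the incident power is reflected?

Γ = (14.5 − 75)/(14.5 + 75) = -0.676
RL = −20·log₁₀(0.676) = 3.4 dB
P_refl/P_inc = |Γ|² = 0.457

RL ≈ 3.4 dB; 45.7% of incident power reflected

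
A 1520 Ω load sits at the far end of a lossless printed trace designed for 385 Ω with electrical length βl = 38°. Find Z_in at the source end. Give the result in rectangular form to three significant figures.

tan(βl) = tan(38°) = 0.781
Z_in = Z_0·(Z_L + jZ_0·tanβl)/(Z_0 + jZ_L·tanβl)
     = 385·(1520 + j301)/(385 + j1190)

Z_in ≈ 233 − j417 Ω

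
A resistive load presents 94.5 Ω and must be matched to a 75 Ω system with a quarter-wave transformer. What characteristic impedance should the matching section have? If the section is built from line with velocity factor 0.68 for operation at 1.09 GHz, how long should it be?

Z_qwt = √(Z_0·R_L) = √(75 × 94.5) = √7088
λ = 0.68·c/f = 0.187 m, so l = λ/4 = 0.0468 m

Z_qwt ≈ 84.2 Ω; length ≈ 4.68 cm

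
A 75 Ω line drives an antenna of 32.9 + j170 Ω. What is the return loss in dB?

Γ = (-42.1 + j170)/(107.9 + j170), |Γ| = 0.87
RL = −20·log₁₀|Γ| = −20·log₁₀(0.87)

RL ≈ 1.21 dB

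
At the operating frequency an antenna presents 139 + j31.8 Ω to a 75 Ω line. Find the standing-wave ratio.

VSWR ≈ 1.99

Γ = (Z_L − Z_0)/(Z_L + Z_0) = (64 + j31.8)/(214 + j31.8)
|Γ| = 71.5/216 = 0.33
VSWR = (1 + |Γ|)/(1 − |Γ|) = 1.33/0.67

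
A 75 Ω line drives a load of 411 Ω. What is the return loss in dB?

Γ = (411 − 75)/(411 + 75) = 0.691
RL = −20·log₁₀|Γ| = −20·log₁₀(0.691)

RL ≈ 3.21 dB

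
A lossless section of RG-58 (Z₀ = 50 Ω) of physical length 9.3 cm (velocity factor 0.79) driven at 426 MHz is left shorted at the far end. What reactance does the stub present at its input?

λ = v/f = 0.79·c / 426 MHz = 0.556 m
βl = 2π·l/λ = 2π × 0.167 = 60.2°
tan(βl) = 1.74
For a shorted stub, Z_in = jZ_0·tan(βl)

X_in ≈ 87.2 Ω (inductive)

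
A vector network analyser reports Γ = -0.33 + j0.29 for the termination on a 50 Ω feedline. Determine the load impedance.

Z_L ≈ 21.8 + j15.7 Ω

Z_L = Z_0·(1 + Γ)/(1 − Γ) = 50·(0.67 + j0.29)/(1.33 − j0.29)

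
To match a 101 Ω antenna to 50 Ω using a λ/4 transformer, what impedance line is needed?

Z_qwt ≈ 71.1 Ω

Z_qwt = √(Z_0·R_L) = √(50 × 101) = √5050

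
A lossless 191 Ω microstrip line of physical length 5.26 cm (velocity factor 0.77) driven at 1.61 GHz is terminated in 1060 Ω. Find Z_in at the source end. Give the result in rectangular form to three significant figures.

Z_in ≈ 60.7 + j162 Ω

λ = v/f = 0.77·c / 1.61 GHz = 0.143 m
βl = 2π·l/λ = 2π × 0.367 = 132°
tan(βl) = tan(132°) = -1.11
Z_in = Z_0·(Z_L + jZ_0·tanβl)/(Z_0 + jZ_L·tanβl)
     = 191·(1060 − j212)/(191 − j1180)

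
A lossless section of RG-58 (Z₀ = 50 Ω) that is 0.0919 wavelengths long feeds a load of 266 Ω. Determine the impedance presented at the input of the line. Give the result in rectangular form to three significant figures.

βl = 2π × 0.0919 = 33.1°
tan(βl) = tan(33.1°) = 0.651
Z_in = Z_0·(Z_L + jZ_0·tanβl)/(Z_0 + jZ_L·tanβl)
     = 50·(266 + j32.6)/(50 + j173)

Z_in ≈ 29.1 − j68.3 Ω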